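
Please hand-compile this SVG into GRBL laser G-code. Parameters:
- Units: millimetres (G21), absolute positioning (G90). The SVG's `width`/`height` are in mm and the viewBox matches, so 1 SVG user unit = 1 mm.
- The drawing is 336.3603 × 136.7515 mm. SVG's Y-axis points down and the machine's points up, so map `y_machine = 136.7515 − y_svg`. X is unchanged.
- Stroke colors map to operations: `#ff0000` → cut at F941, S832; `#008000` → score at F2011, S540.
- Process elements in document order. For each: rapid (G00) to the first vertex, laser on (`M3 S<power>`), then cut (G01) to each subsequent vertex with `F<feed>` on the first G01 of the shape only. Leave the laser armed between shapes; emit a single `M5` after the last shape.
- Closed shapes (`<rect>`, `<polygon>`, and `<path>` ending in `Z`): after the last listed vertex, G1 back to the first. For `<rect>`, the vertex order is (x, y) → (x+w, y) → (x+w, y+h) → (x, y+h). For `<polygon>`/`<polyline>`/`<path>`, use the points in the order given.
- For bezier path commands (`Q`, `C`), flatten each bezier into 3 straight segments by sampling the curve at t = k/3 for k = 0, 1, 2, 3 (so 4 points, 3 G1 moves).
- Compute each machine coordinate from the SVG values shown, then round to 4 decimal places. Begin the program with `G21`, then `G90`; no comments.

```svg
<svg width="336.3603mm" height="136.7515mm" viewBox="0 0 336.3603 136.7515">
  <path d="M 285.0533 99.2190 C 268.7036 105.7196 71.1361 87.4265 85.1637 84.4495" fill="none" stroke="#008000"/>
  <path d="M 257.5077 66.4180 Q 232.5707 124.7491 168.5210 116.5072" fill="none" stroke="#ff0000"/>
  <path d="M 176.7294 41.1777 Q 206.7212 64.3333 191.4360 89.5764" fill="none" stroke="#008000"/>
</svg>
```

G21
G90
G00 X285.0533 Y37.5325
M3 S540
G01 X222.8463 Y37.8109 F2011
G01 X127.1192 Y45.7052
G01 X85.1637 Y52.3020
G00 X257.5077 Y70.3335
M3 S832
G01 X236.5372 Y38.8431 F941
G01 X206.8749 Y22.1467
G01 X168.5210 Y20.2443
G00 X176.7294 Y95.5738
M3 S540
G01 X191.6932 Y79.9048 F2011
G01 X196.5954 Y63.7719
G01 X191.4360 Y47.1751
M5

1 u = 1 mm; y_m = 136.7515 − y.

[1] `<path>` cubic bezier, #008000→score S540 F2011: (285.0533,37.5325) → (222.8463,37.8109) → (127.1192,45.7052) → (85.1637,52.3020)

[2] `<path>` quadratic bezier, #ff0000→cut S832 F941: (257.5077,70.3335) → (236.5372,38.8431) → (206.8749,22.1467) → (168.5210,20.2443)

[3] `<path>` quadratic bezier, #008000→score S540 F2011: (176.7294,95.5738) → (191.6932,79.9048) → (196.5954,63.7719) → (191.4360,47.1751)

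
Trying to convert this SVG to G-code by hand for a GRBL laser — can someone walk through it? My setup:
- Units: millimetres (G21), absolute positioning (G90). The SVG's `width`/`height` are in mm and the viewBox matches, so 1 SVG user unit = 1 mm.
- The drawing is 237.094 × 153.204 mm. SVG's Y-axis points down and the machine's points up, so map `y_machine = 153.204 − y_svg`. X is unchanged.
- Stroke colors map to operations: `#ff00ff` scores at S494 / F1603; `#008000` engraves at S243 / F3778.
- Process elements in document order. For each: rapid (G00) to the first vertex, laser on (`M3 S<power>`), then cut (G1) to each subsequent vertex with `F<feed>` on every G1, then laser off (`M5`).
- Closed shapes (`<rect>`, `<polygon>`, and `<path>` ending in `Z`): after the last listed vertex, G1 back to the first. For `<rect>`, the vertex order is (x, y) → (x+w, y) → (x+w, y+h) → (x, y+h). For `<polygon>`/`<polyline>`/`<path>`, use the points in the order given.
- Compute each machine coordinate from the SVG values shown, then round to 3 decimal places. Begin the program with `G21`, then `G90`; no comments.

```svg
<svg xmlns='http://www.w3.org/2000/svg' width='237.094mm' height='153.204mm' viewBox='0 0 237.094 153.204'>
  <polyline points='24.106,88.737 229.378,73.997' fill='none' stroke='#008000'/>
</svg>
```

viewBox `0 0 237.094 153.204` with mm width/height → 1 unit = 1 mm. Flip: y_m = 153.204 − y_svg.

**Shape 1** — `<polyline>` line segment, stroke `#008000` → engrave (S243, F3778). Machine vertices: (24.106,64.467) → (229.378,79.207). Open path.

G21
G90
G00 X24.106 Y64.467
M3 S243
G1 X229.378 Y79.207 F3778
M5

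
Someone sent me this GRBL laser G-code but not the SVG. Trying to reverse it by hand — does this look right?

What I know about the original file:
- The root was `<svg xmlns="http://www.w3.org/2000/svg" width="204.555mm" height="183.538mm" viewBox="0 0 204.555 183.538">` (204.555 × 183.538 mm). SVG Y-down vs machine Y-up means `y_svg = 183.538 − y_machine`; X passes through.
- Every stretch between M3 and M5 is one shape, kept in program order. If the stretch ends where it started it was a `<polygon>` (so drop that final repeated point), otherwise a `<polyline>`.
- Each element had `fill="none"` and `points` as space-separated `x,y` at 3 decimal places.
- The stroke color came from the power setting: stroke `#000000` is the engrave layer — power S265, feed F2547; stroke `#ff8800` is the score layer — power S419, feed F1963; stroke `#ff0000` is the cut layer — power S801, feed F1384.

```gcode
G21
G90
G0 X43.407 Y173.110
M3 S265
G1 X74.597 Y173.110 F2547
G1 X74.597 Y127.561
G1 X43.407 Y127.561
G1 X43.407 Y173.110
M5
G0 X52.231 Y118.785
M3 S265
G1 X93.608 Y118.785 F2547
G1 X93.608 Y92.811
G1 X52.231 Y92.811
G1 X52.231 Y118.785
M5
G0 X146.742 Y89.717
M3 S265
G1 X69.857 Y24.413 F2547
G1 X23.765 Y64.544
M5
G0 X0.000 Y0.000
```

<svg xmlns="http://www.w3.org/2000/svg" width="204.555mm" height="183.538mm" viewBox="0 0 204.555 183.538">
  <polygon points="43.407,10.428 74.597,10.428 74.597,55.977 43.407,55.977" fill="none" stroke="#000000"/>
  <polygon points="52.231,64.753 93.608,64.753 93.608,90.727 52.231,90.727" fill="none" stroke="#000000"/>
  <polyline points="146.742,93.821 69.857,159.125 23.765,118.994" fill="none" stroke="#000000"/>
</svg>

y_svg = 183.538 − y_m. Every run uses S265, so all elements get stroke `#000000` (engrave).

[1] closed run; points: 43.407,10.428 74.597,10.428 74.597,55.977 43.407,55.977

[2] closed run; points: 52.231,64.753 93.608,64.753 93.608,90.727 52.231,90.727

[3] open run; points: 146.742,93.821 69.857,159.125 23.765,118.994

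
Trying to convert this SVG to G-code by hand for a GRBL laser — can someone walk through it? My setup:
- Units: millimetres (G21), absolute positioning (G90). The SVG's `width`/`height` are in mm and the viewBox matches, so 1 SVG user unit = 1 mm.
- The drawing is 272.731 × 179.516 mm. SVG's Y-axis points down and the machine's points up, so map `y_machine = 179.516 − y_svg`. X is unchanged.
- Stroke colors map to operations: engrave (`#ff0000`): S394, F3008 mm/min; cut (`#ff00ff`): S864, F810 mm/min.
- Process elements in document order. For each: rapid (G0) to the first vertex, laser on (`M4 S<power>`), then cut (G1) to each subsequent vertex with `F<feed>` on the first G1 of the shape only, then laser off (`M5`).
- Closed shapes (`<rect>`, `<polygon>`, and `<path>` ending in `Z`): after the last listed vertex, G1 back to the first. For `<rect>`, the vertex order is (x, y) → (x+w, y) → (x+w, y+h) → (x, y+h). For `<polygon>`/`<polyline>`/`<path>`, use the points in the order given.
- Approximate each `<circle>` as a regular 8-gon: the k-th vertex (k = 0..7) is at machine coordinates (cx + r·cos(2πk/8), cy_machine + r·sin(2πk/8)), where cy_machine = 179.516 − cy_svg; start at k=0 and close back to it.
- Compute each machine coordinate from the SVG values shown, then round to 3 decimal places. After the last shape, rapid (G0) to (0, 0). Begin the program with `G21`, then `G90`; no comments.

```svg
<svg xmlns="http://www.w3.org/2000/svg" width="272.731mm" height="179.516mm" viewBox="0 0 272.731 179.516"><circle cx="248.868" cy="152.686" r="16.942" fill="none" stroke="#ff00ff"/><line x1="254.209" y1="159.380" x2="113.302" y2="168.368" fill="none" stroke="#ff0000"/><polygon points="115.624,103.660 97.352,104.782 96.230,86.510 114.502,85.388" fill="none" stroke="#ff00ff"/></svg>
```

G21
G90
G0 X265.810 Y26.830
M4 S864
G1 X260.848 Y38.810 F810
G1 X248.868 Y43.772
G1 X236.888 Y38.810
G1 X231.926 Y26.830
G1 X236.888 Y14.850
G1 X248.868 Y9.888
G1 X260.848 Y14.850
G1 X265.810 Y26.830
M5
G0 X254.209 Y20.136
M4 S394
G1 X113.302 Y11.148 F3008
M5
G0 X115.624 Y75.856
M4 S864
G1 X97.352 Y74.734 F810
G1 X96.230 Y93.006
G1 X114.502 Y94.128
G1 X115.624 Y75.856
M5
G0 X0.000 Y0.000

Since the viewBox matches the mm dimensions, user units are millimetres directly. The only transform is the Y-flip y_m = 179.516 − y_svg.

Shape 1 is a circle drawn with `<circle>`. Its stroke #ff00ff means cut at S864, F810. After flipping Y the toolpath is (265.810,26.830) → (260.848,38.810) → (248.868,43.772) → (236.888,38.810) → (231.926,26.830) → (236.888,14.850) → (248.868,9.888) → (260.848,14.850) → (265.810,26.830), returning to the start.

Shape 2 is a line segment drawn with `<line>`. Its stroke #ff0000 means engrave at S394, F3008. After flipping Y the toolpath is (254.209,20.136) → (113.302,11.148).

Shape 3 is a regular polygon drawn with `<polygon>`. Its stroke #ff00ff means cut at S864, F810. After flipping Y the toolpath is (115.624,75.856) → (97.352,74.734) → (96.230,93.006) → (114.502,94.128) → (115.624,75.856), returning to the start.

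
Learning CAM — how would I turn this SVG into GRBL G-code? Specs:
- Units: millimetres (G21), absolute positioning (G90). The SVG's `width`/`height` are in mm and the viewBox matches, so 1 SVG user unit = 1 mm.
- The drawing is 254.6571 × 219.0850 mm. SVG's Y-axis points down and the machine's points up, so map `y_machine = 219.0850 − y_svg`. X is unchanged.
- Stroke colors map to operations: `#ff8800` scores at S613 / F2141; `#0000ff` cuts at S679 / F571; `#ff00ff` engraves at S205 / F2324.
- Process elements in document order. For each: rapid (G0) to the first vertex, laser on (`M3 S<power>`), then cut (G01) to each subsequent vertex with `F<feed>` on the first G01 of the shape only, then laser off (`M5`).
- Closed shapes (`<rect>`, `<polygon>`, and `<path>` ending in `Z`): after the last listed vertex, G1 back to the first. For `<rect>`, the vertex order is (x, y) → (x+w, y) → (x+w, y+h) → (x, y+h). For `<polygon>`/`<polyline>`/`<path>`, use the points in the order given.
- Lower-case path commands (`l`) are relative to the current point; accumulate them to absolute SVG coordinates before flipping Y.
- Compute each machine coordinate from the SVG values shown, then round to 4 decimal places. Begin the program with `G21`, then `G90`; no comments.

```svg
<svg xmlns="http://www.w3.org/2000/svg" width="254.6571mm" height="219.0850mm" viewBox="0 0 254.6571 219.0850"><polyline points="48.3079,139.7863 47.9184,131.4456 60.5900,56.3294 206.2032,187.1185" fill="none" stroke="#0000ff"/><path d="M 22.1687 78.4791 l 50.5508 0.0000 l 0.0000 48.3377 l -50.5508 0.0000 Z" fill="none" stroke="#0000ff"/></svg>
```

viewBox `0 0 254.6571 219.0850` with mm width/height → 1 unit = 1 mm. Flip: y_m = 219.0850 − y_svg.

**Shape 1** — `<polyline>` open polyline, stroke `#0000ff` → cut (S679, F571). Machine vertices: (48.3079,79.2987) → (47.9184,87.6394) → (60.5900,162.7556) → (206.2032,31.9665). Open path.

**Shape 2** — `<path>` rectangle, stroke `#0000ff` → cut (S679, F571). Machine vertices: (22.1687,140.6059) → (72.7195,140.6059) → (72.7195,92.2682) → (22.1687,92.2682) → (22.1687,140.6059). Closed: final G1 returns to the first vertex.

G21
G90
G0 X48.3079 Y79.2987
M3 S679
G01 X47.9184 Y87.6394 F571
G01 X60.5900 Y162.7556
G01 X206.2032 Y31.9665
M5
G0 X22.1687 Y140.6059
M3 S679
G01 X72.7195 Y140.6059 F571
G01 X72.7195 Y92.2682
G01 X22.1687 Y92.2682
G01 X22.1687 Y140.6059
M5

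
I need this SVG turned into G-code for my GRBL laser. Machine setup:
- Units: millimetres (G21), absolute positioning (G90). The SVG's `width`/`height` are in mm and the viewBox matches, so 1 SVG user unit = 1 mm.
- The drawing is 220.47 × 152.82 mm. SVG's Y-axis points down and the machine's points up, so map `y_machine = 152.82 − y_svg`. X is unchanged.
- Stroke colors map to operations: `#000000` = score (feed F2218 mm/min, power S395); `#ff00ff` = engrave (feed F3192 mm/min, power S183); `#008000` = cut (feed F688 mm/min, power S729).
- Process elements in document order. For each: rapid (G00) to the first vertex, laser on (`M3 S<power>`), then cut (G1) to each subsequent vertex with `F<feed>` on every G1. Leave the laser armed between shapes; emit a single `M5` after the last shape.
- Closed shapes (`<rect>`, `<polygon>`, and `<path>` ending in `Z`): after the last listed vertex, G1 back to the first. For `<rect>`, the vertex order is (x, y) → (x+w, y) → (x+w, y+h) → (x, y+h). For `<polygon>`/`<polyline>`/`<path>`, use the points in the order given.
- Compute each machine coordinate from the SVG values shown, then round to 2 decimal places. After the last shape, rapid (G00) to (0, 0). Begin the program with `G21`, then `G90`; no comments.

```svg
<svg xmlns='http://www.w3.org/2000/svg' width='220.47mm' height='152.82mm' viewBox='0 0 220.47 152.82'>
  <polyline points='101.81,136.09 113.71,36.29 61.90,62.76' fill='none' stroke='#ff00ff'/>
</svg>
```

Since the viewBox matches the mm dimensions, user units are millimetres directly. The only transform is the Y-flip y_m = 152.82 − y_svg.

Shape 1 is a open polyline drawn with `<polyline>`. Its stroke #ff00ff means engrave at S183, F3192. After flipping Y the toolpath is (101.81,16.73) → (113.71,116.53) → (61.90,90.06).

G21
G90
G00 X101.81 Y16.73
M3 S183
G1 X113.71 Y116.53 F3192
G1 X61.90 Y90.06 F3192
M5
G00 X0.00 Y0.00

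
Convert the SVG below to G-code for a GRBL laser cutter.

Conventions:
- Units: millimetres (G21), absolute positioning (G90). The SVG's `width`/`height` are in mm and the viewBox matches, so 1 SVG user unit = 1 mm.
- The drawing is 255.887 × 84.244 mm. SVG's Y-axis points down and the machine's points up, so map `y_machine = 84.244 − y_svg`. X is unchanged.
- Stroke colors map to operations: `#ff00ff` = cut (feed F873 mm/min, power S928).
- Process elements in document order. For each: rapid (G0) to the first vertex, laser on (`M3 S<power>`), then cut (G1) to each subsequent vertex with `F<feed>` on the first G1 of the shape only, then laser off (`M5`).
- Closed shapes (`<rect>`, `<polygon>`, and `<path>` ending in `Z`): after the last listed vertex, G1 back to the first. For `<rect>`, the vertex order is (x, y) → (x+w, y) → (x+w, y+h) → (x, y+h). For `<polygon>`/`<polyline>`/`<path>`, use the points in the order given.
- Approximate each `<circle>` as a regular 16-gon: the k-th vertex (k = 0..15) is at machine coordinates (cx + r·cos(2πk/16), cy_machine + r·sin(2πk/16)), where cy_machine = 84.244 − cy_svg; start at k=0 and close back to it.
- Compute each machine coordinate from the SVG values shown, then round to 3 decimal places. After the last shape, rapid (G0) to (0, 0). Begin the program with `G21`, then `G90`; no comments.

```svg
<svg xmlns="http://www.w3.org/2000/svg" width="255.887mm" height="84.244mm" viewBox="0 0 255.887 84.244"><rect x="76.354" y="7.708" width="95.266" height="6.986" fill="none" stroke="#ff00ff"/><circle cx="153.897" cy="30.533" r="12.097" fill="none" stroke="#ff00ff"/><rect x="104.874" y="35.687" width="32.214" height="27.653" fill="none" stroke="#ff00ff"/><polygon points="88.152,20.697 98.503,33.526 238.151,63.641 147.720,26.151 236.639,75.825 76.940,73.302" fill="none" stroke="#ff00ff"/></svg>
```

G21
G90
G0 X76.354 Y76.536
M3 S928
G1 X171.620 Y76.536 F873
G1 X171.620 Y69.550
G1 X76.354 Y69.550
G1 X76.354 Y76.536
M5
G0 X165.994 Y53.711
M3 S928
G1 X165.073 Y58.340 F873
G1 X162.451 Y62.265
G1 X158.526 Y64.887
G1 X153.897 Y65.808
G1 X149.268 Y64.887
G1 X145.343 Y62.265
G1 X142.721 Y58.340
G1 X141.800 Y53.711
G1 X142.721 Y49.082
G1 X145.343 Y45.157
G1 X149.268 Y42.535
G1 X153.897 Y41.614
G1 X158.526 Y42.535
G1 X162.451 Y45.157
G1 X165.073 Y49.082
G1 X165.994 Y53.711
M5
G0 X104.874 Y48.557
M3 S928
G1 X137.088 Y48.557 F873
G1 X137.088 Y20.904
G1 X104.874 Y20.904
G1 X104.874 Y48.557
M5
G0 X88.152 Y63.547
M3 S928
G1 X98.503 Y50.718 F873
G1 X238.151 Y20.603
G1 X147.720 Y58.093
G1 X236.639 Y8.419
G1 X76.940 Y10.942
G1 X88.152 Y63.547
M5
G0 X0.000 Y0.000

1 u = 1 mm; y_m = 84.244 − y.

[1] `<rect>` rectangle, #ff00ff→cut S928 F873: (76.354,76.536) → (171.620,76.536) → (171.620,69.550) → (76.354,69.550) → (76.354,76.536) (closed)

[2] `<circle>` circle, #ff00ff→cut S928 F873: (165.994,53.711) → (165.073,58.340) → (162.451,62.265) → (158.526,64.887) → (153.897,65.808) → (149.268,64.887) → (145.343,62.265) → (142.721,58.340) → (141.800,53.711) → (142.721,49.082) → (145.343,45.157) → (149.268,42.535) → (153.897,41.614) → (158.526,42.535) → (162.451,45.157) → (165.073,49.082) → (165.994,53.711) (closed)

[3] `<rect>` rectangle, #ff00ff→cut S928 F873: (104.874,48.557) → (137.088,48.557) → (137.088,20.904) → (104.874,20.904) → (104.874,48.557) (closed)

[4] `<polygon>` closed polygon, #ff00ff→cut S928 F873: (88.152,63.547) → (98.503,50.718) → (238.151,20.603) → (147.720,58.093) → (236.639,8.419) → (76.940,10.942) → (88.152,63.547) (closed)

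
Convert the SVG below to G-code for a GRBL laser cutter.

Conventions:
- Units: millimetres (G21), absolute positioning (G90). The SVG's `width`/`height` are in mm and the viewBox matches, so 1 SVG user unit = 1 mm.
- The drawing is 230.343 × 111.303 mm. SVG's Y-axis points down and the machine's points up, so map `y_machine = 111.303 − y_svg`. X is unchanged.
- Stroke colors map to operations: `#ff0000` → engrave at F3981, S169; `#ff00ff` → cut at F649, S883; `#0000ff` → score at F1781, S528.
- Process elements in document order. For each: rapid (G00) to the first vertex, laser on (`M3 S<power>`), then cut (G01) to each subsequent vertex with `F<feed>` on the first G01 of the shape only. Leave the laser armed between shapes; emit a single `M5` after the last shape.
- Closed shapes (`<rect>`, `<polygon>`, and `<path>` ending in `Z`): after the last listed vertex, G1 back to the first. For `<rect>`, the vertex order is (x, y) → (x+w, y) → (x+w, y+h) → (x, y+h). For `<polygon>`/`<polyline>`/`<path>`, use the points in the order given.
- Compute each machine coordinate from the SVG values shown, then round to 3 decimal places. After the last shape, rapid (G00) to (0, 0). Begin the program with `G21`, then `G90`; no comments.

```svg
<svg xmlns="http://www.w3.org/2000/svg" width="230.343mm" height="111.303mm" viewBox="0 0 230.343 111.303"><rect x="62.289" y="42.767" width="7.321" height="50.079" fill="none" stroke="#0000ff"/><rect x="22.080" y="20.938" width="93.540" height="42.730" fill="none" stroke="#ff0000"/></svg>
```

1 u = 1 mm; y_m = 111.303 − y.

[1] `<rect>` rectangle, #0000ff→score S528 F1781: (62.289,68.536) → (69.610,68.536) → (69.610,18.457) → (62.289,18.457) → (62.289,68.536) (closed)

[2] `<rect>` rectangle, #ff0000→engrave S169 F3981: (22.080,90.365) → (115.620,90.365) → (115.620,47.635) → (22.080,47.635) → (22.080,90.365) (closed)

G21
G90
G00 X62.289 Y68.536
M3 S528
G01 X69.610 Y68.536 F1781
G01 X69.610 Y18.457
G01 X62.289 Y18.457
G01 X62.289 Y68.536
G00 X22.080 Y90.365
M3 S169
G01 X115.620 Y90.365 F3981
G01 X115.620 Y47.635
G01 X22.080 Y47.635
G01 X22.080 Y90.365
M5
G00 X0.000 Y0.000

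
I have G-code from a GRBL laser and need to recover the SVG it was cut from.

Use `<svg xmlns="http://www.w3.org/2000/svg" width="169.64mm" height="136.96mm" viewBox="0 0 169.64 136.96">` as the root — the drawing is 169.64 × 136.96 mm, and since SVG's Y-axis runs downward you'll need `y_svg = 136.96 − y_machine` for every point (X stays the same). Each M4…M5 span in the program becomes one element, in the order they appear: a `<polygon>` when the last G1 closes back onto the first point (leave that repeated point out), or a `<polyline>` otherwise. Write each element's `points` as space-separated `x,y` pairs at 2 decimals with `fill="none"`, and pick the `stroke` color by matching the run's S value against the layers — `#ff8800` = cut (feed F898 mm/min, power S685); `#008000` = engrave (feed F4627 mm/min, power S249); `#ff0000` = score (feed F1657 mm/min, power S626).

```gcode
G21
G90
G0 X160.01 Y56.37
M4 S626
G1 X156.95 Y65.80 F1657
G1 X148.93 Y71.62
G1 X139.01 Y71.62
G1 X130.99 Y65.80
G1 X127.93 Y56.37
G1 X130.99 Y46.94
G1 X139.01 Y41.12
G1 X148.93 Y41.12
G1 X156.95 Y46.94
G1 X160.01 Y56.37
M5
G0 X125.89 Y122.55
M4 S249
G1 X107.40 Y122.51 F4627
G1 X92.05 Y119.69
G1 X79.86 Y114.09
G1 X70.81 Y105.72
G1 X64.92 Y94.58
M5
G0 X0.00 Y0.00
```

<svg xmlns="http://www.w3.org/2000/svg" width="169.64mm" height="136.96mm" viewBox="0 0 169.64 136.96">
  <polygon points="160.01,80.59 156.95,71.16 148.93,65.34 139.01,65.34 130.99,71.16 127.93,80.59 130.99,90.02 139.01,95.84 148.93,95.84 156.95,90.02" fill="none" stroke="#ff0000"/>
  <polyline points="125.89,14.41 107.40,14.45 92.05,17.27 79.86,22.87 70.81,31.24 64.92,42.38" fill="none" stroke="#008000"/>
</svg>

Machine Y-up, SVG Y-down with viewBox height 136.96, so y_svg = 136.96 − y_machine; X carries over.

Run 1: the run's S626 means `#ff0000` (score). The run returns to its start, so emit a `<polygon>` with points (Y-flipped): 160.01,80.59 156.95,71.16 148.93,65.34 139.01,65.34 130.99,71.16 127.93,80.59 130.99,90.02 139.01,95.84 148.93,95.84 156.95,90.02.

Run 2: the run's S249 means `#008000` (engrave). The run is open, so emit a `<polyline>` with points (Y-flipped): 125.89,14.41 107.40,14.45 92.05,17.27 79.86,22.87 70.81,31.24 64.92,42.38.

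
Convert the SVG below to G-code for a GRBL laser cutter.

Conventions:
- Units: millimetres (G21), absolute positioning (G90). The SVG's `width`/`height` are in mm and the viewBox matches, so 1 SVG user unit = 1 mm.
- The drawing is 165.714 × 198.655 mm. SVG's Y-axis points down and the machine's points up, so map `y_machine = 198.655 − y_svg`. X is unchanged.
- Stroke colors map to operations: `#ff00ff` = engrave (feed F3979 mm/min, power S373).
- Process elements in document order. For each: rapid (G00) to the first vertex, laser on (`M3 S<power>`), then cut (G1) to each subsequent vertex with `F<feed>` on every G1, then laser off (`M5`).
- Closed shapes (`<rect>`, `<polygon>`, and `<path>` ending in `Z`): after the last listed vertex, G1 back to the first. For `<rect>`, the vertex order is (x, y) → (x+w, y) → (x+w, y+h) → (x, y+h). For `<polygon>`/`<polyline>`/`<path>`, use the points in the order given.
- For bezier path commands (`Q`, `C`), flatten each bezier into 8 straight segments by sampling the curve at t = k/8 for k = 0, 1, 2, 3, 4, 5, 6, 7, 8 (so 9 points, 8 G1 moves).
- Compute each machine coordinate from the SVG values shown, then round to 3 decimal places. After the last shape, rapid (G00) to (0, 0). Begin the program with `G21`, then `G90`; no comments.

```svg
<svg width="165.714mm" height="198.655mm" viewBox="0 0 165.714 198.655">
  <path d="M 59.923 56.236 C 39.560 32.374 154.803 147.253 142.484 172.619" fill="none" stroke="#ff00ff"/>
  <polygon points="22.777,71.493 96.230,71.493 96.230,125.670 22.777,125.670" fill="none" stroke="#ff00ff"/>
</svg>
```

Since the viewBox matches the mm dimensions, user units are millimetres directly. The only transform is the Y-flip y_m = 198.655 − y_svg.

Shape 1 is a cubic bezier drawn with `<path>`. Its stroke #ff00ff means engrave at S373, F3979. After flipping Y the toolpath is (59.923,142.419) → (58.129,145.310) → (65.965,137.868) → (80.345,122.769) → (98.187,102.688) → (116.406,80.299) → (131.917,58.278) → (141.638,39.298) → (142.484,26.036).

Shape 2 is a rectangle drawn with `<polygon>`. Its stroke #ff00ff means engrave at S373, F3979. After flipping Y the toolpath is (22.777,127.162) → (96.230,127.162) → (96.230,72.985) → (22.777,72.985) → (22.777,127.162), returning to the start.

G21
G90
G00 X59.923 Y142.419
M3 S373
G1 X58.129 Y145.310 F3979
G1 X65.965 Y137.868 F3979
G1 X80.345 Y122.769 F3979
G1 X98.187 Y102.688 F3979
G1 X116.406 Y80.299 F3979
G1 X131.917 Y58.278 F3979
G1 X141.638 Y39.298 F3979
G1 X142.484 Y26.036 F3979
M5
G00 X22.777 Y127.162
M3 S373
G1 X96.230 Y127.162 F3979
G1 X96.230 Y72.985 F3979
G1 X22.777 Y72.985 F3979
G1 X22.777 Y127.162 F3979
M5
G00 X0.000 Y0.000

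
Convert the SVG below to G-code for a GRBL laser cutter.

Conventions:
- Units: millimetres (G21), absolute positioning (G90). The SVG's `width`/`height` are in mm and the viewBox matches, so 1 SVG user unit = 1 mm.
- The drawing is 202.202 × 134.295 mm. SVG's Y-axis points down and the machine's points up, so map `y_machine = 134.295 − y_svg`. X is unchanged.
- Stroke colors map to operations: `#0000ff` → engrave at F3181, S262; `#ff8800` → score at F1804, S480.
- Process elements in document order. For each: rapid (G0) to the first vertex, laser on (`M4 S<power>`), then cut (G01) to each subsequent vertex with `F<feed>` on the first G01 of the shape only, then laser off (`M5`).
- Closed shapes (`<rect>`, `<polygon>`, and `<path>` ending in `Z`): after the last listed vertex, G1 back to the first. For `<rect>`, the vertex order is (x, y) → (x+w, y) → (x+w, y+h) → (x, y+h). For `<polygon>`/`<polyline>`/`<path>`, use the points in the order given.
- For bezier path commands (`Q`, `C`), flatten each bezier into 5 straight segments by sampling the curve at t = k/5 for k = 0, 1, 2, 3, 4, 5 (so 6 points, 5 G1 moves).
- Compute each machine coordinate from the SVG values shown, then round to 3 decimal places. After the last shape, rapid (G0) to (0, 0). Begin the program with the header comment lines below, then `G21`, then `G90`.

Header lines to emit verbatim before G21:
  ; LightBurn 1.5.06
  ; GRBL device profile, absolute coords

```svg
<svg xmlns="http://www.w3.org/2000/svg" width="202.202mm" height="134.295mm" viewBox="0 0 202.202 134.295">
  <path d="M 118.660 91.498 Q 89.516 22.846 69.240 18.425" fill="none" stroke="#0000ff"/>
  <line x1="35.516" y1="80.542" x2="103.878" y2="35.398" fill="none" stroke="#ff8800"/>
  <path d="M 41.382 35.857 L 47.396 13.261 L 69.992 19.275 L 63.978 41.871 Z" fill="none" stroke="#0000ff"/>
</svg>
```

; LightBurn 1.5.06
; GRBL device profile, absolute coords
G21
G90
G0 X118.660 Y42.797
M4 S262
G01 X107.357 Y67.689 F3181
G01 X96.764 Y87.442
G01 X86.880 Y102.056
G01 X77.705 Y111.532
G01 X69.240 Y115.870
M5
G0 X35.516 Y53.753
M4 S480
G01 X103.878 Y98.897 F1804
M5
G0 X41.382 Y98.438
M4 S262
G01 X47.396 Y121.034 F3181
G01 X69.992 Y115.020
G01 X63.978 Y92.424
G01 X41.382 Y98.438
M5
G0 X0.000 Y0.000

viewBox `0 0 202.202 134.295` with mm width/height → 1 unit = 1 mm. Flip: y_m = 134.295 − y_svg.

**Shape 1** — `<path>` quadratic bezier, stroke `#0000ff` → engrave (S262, F3181). Control points (SVG): P0=(118.660,91.498), P1=(89.516,22.846), P2=(69.240,18.425); sampled at t=k/5. Machine vertices: (118.660,42.797) → (107.357,67.689) → (96.764,87.442) → (86.880,102.056) → (77.705,111.532) → (69.240,115.870). Open path.

**Shape 2** — `<line>` line segment, stroke `#ff8800` → score (S480, F1804). Machine vertices: (35.516,53.753) → (103.878,98.897). Open path.

**Shape 3** — `<path>` regular polygon, stroke `#0000ff` → engrave (S262, F3181). Machine vertices: (41.382,98.438) → (47.396,121.034) → (69.992,115.020) → (63.978,92.424) → (41.382,98.438). Closed: final G1 returns to the first vertex.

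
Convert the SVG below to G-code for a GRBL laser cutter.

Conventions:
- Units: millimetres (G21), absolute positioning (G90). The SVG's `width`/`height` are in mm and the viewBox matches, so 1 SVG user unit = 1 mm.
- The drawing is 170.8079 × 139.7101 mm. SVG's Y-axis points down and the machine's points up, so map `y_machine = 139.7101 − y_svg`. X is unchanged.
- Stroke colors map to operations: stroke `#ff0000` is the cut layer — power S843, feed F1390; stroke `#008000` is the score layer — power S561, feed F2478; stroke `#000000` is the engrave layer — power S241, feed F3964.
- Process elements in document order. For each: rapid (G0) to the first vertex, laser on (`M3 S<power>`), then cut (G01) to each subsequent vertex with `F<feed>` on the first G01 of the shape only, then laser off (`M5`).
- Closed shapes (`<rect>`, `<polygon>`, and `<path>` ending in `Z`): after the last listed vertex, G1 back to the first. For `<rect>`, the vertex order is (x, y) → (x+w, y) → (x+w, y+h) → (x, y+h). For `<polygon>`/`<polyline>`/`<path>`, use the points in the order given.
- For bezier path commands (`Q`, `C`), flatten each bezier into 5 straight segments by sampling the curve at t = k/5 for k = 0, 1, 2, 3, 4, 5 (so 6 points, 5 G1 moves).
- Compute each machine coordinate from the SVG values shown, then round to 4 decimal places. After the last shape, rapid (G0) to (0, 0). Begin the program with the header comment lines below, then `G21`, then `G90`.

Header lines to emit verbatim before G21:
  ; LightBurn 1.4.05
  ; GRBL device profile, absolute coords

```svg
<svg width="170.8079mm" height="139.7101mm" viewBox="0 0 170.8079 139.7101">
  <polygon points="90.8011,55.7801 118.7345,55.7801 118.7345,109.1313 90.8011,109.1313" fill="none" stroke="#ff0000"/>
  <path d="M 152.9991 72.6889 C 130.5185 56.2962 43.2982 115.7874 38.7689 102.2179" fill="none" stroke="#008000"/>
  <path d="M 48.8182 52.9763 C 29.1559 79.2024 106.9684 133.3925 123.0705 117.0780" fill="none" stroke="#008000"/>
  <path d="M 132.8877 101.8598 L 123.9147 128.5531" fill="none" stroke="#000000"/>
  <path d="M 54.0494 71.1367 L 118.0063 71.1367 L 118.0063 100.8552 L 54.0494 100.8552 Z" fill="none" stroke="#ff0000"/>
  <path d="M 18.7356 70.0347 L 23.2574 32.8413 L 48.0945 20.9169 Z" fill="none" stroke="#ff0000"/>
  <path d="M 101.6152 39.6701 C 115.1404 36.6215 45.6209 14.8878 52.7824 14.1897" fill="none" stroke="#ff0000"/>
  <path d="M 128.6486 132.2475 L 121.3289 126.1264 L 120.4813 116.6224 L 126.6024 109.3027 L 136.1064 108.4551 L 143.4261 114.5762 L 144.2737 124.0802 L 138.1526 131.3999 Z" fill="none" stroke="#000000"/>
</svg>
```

; LightBurn 1.4.05
; GRBL device profile, absolute coords
G21
G90
G0 X90.8011 Y83.9300
M3 S843
G01 X118.7345 Y83.9300 F1390
G01 X118.7345 Y30.5788
G01 X90.8011 Y30.5788
G01 X90.8011 Y83.9300
M5
G0 X152.9991 Y67.0212
M3 S561
G01 X132.9214 Y68.9423 F2478
G01 X104.3829 Y59.8006
G01 X74.4602 Y46.7455
G01 X50.2300 Y36.9262
G01 X38.7689 Y37.4922
M5
G0 X48.8182 Y86.7338
M3 S561
G01 X47.4443 Y68.4302 F2478
G01 X61.8235 Y48.1418
G01 X84.3148 Y30.5949
G01 X107.2775 Y20.5162
G01 X123.0705 Y22.6321
M5
G0 X132.8877 Y37.8503
M3 S241
G01 X123.9147 Y11.1570 F3964
M5
G0 X54.0494 Y68.5734
M3 S843
G01 X118.0063 Y68.5734 F1390
G01 X118.0063 Y38.8549
G01 X54.0494 Y38.8549
G01 X54.0494 Y68.5734
M5
G0 X18.7356 Y69.6754
M3 S843
G01 X23.2574 Y106.8688 F1390
G01 X48.0945 Y118.7932
G01 X18.7356 Y69.6754
M5
G0 X101.6152 Y100.0400
M3 S843
G01 X101.0428 Y103.7936 F1390
G01 X88.2064 Y110.1250
G01 X70.7730 Y117.1277
G01 X56.4094 Y122.8950
G01 X52.7824 Y125.5204
M5
G0 X128.6486 Y7.4626
M3 S241
G01 X121.3289 Y13.5837 F3964
G01 X120.4813 Y23.0877
G01 X126.6024 Y30.4074
G01 X136.1064 Y31.2550
G01 X143.4261 Y25.1339
G01 X144.2737 Y15.6299
G01 X138.1526 Y8.3102
G01 X128.6486 Y7.4626
M5
G0 X0.0000 Y0.0000

1 u = 1 mm; y_m = 139.7101 − y.

[1] `<polygon>` rectangle, #ff0000→cut S843 F1390: (90.8011,83.9300) → (118.7345,83.9300) → (118.7345,30.5788) → (90.8011,30.5788) → (90.8011,83.9300) (closed)

[2] `<path>` cubic bezier, #008000→score S561 F2478: (152.9991,67.0212) → (132.9214,68.9423) → (104.3829,59.8006) → (74.4602,46.7455) → (50.2300,36.9262) → (38.7689,37.4922)

[3] `<path>` cubic bezier, #008000→score S561 F2478: (48.8182,86.7338) → (47.4443,68.4302) → (61.8235,48.1418) → (84.3148,30.5949) → (107.2775,20.5162) → (123.0705,22.6321)

[4] `<path>` line segment, #000000→engrave S241 F3964: (132.8877,37.8503) → (123.9147,11.1570)

[5] `<path>` rectangle, #ff0000→cut S843 F1390: (54.0494,68.5734) → (118.0063,68.5734) → (118.0063,38.8549) → (54.0494,38.8549) → (54.0494,68.5734) (closed)

[6] `<path>` closed polygon, #ff0000→cut S843 F1390: (18.7356,69.6754) → (23.2574,106.8688) → (48.0945,118.7932) → (18.7356,69.6754) (closed)

[7] `<path>` cubic bezier, #ff0000→cut S843 F1390: (101.6152,100.0400) → (101.0428,103.7936) → (88.2064,110.1250) → (70.7730,117.1277) → (56.4094,122.8950) → (52.7824,125.5204)

[8] `<path>` regular polygon, #000000→engrave S241 F3964: (128.6486,7.4626) → (121.3289,13.5837) → (120.4813,23.0877) → (126.6024,30.4074) → (136.1064,31.2550) → (143.4261,25.1339) → (144.2737,15.6299) → (138.1526,8.3102) → (128.6486,7.4626) (closed)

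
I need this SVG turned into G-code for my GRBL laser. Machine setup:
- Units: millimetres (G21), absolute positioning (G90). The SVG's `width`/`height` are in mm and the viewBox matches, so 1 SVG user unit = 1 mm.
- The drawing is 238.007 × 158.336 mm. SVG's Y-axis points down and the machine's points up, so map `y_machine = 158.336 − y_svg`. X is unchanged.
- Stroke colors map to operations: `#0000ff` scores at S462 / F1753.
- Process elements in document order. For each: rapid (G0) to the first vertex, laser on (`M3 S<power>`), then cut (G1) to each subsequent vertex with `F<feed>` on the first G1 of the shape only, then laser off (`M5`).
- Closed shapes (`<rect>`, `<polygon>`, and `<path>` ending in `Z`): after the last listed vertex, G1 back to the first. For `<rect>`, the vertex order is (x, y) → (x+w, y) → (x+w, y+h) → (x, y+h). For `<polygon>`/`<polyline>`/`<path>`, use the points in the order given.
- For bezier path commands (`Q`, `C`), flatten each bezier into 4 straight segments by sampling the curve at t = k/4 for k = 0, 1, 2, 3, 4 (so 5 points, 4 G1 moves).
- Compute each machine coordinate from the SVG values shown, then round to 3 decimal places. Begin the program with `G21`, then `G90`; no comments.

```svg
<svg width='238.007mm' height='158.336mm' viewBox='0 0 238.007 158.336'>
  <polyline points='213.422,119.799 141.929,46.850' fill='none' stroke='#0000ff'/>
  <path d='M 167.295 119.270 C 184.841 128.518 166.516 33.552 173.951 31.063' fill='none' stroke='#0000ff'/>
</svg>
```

Since the viewBox matches the mm dimensions, user units are millimetres directly. The only transform is the Y-flip y_m = 158.336 − y_svg.

Shape 1 is a line segment drawn with `<polyline>`. Its stroke #0000ff means score at S462, F1753. After flipping Y the toolpath is (213.422,38.537) → (141.929,111.486).

Shape 2 is a cubic bezier drawn with `<path>`. Its stroke #0000ff means score at S462, F1753. After flipping Y the toolpath is (167.295,39.066) → (174.692,48.597) → (174.415,78.768) → (172.242,111.140) → (173.951,127.273).

G21
G90
G0 X213.422 Y38.537
M3 S462
G1 X141.929 Y111.486 F1753
M5
G0 X167.295 Y39.066
M3 S462
G1 X174.692 Y48.597 F1753
G1 X174.415 Y78.768
G1 X172.242 Y111.140
G1 X173.951 Y127.273
M5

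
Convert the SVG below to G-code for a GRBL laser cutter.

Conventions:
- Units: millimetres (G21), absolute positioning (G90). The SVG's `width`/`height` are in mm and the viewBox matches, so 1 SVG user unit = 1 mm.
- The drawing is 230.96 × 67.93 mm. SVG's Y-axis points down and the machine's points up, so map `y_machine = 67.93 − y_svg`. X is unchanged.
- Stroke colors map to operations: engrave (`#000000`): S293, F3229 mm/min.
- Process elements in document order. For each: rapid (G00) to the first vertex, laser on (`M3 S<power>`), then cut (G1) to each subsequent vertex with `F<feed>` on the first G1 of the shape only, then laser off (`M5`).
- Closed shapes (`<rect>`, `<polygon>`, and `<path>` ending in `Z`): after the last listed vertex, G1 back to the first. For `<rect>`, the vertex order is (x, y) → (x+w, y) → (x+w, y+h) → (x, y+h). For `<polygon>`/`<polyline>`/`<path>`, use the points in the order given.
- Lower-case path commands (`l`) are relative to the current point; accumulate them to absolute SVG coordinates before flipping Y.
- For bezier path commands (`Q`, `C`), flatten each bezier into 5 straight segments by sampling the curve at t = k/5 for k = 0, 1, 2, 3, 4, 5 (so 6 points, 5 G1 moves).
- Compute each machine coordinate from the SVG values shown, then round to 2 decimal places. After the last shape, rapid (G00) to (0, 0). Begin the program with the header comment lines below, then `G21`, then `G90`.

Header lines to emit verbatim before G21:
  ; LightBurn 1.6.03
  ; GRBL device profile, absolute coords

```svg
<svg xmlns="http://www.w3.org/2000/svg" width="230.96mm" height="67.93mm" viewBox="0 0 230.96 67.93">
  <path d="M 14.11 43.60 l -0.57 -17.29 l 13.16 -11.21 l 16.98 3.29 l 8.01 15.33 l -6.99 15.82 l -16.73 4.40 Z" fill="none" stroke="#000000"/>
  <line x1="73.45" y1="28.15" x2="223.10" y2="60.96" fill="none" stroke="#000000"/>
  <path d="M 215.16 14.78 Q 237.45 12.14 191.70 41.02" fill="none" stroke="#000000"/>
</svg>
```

; LightBurn 1.6.03
; GRBL device profile, absolute coords
G21
G90
G00 X14.11 Y24.33
M3 S293
G1 X13.54 Y41.62 F3229
G1 X26.70 Y52.83
G1 X43.68 Y49.54
G1 X51.69 Y34.21
G1 X44.70 Y18.39
G1 X27.97 Y13.99
G1 X14.11 Y24.33
M5
G00 X73.45 Y39.78
M3 S293
G1 X223.10 Y6.97 F3229
M5
G00 X215.16 Y53.15
M3 S293
G1 X221.35 Y52.95 F3229
G1 X222.11 Y50.22
G1 X217.41 Y44.97
G1 X207.28 Y37.20
G1 X191.70 Y26.91
M5
G00 X0.00 Y0.00

viewBox `0 0 230.96 67.93` with mm width/height → 1 unit = 1 mm. Flip: y_m = 67.93 − y_svg.

**Shape 1** — `<path>` regular polygon, stroke `#000000` → engrave (S293, F3229). Machine vertices: (14.11,24.33) → (13.54,41.62) → (26.70,52.83) → (43.68,49.54) → (51.69,34.21) → (44.70,18.39) → (27.97,13.99) → (14.11,24.33). Closed: final G1 returns to the first vertex.

**Shape 2** — `<line>` line segment, stroke `#000000` → engrave (S293, F3229). Machine vertices: (73.45,39.78) → (223.10,6.97). Open path.

**Shape 3** — `<path>` quadratic bezier, stroke `#000000` → engrave (S293, F3229). Control points (SVG): P0=(215.16,14.78), P1=(237.45,12.14), P2=(191.70,41.02); sampled at t=k/5. Machine vertices: (215.16,53.15) → (221.35,52.95) → (222.11,50.22) → (217.41,44.97) → (207.28,37.20) → (191.70,26.91). Open path.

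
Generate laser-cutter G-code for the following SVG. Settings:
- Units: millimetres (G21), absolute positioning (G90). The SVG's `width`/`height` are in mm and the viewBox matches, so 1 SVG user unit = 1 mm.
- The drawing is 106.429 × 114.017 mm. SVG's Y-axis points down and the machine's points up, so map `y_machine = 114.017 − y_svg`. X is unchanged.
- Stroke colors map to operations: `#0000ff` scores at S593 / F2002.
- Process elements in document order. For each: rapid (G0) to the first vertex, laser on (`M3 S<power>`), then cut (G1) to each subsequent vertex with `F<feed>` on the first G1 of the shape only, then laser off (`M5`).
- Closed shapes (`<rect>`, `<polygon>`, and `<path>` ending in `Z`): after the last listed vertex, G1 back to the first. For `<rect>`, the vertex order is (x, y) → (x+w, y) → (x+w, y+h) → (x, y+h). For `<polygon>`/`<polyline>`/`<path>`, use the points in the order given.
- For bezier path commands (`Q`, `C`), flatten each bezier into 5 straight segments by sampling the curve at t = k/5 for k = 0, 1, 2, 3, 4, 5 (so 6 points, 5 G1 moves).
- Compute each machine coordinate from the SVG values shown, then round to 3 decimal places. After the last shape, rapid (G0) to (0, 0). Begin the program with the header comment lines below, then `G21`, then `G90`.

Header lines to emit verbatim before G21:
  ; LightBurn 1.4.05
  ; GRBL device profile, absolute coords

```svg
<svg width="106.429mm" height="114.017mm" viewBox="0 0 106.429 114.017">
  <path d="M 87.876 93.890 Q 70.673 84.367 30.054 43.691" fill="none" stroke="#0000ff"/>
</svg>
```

Since the viewBox matches the mm dimensions, user units are millimetres directly. The only transform is the Y-flip y_m = 114.017 − y_svg.

Shape 1 is a quadratic bezier drawn with `<path>`. Its stroke #0000ff means score at S593, F2002. After flipping Y the toolpath is (87.876,20.127) → (80.058,25.182) → (70.367,32.730) → (58.803,42.770) → (45.365,55.302) → (30.054,70.326).

; LightBurn 1.4.05
; GRBL device profile, absolute coords
G21
G90
G0 X87.876 Y20.127
M3 S593
G1 X80.058 Y25.182 F2002
G1 X70.367 Y32.730
G1 X58.803 Y42.770
G1 X45.365 Y55.302
G1 X30.054 Y70.326
M5
G0 X0.000 Y0.000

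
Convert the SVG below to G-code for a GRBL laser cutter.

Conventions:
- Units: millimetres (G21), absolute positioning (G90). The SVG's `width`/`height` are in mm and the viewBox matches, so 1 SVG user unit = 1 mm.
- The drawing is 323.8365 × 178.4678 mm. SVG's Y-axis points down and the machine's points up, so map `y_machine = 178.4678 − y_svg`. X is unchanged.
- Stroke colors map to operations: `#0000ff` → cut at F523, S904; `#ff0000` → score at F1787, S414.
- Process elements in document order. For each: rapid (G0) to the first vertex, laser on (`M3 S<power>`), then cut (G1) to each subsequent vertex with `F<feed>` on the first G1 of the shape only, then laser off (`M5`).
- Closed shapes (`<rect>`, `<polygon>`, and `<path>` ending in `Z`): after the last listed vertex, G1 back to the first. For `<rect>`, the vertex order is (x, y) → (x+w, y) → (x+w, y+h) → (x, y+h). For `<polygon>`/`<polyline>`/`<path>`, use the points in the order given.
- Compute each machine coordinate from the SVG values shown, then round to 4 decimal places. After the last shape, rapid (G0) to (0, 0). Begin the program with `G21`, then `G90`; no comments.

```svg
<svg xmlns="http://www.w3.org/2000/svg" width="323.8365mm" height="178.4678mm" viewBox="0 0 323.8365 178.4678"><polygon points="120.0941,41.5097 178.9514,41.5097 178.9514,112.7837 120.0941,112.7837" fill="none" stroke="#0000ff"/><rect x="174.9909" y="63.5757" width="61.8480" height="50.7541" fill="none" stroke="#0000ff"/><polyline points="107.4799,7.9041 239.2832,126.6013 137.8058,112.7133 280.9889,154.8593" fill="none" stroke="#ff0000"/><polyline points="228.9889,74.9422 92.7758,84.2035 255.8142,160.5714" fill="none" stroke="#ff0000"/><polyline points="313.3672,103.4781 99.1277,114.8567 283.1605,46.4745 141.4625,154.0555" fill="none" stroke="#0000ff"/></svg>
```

G21
G90
G0 X120.0941 Y136.9581
M3 S904
G1 X178.9514 Y136.9581 F523
G1 X178.9514 Y65.6841
G1 X120.0941 Y65.6841
G1 X120.0941 Y136.9581
M5
G0 X174.9909 Y114.8921
M3 S904
G1 X236.8389 Y114.8921 F523
G1 X236.8389 Y64.1380
G1 X174.9909 Y64.1380
G1 X174.9909 Y114.8921
M5
G0 X107.4799 Y170.5637
M3 S414
G1 X239.2832 Y51.8665 F1787
G1 X137.8058 Y65.7545
G1 X280.9889 Y23.6085
M5
G0 X228.9889 Y103.5256
M3 S414
G1 X92.7758 Y94.2643 F1787
G1 X255.8142 Y17.8964
M5
G0 X313.3672 Y74.9897
M3 S904
G1 X99.1277 Y63.6111 F523
G1 X283.1605 Y131.9933
G1 X141.4625 Y24.4123
M5
G0 X0.0000 Y0.0000

Since the viewBox matches the mm dimensions, user units are millimetres directly. The only transform is the Y-flip y_m = 178.4678 − y_svg.

Shape 1 is a rectangle drawn with `<polygon>`. Its stroke #0000ff means cut at S904, F523. After flipping Y the toolpath is (120.0941,136.9581) → (178.9514,136.9581) → (178.9514,65.6841) → (120.0941,65.6841) → (120.0941,136.9581), returning to the start.

Shape 2 is a rectangle drawn with `<rect>`. Its stroke #0000ff means cut at S904, F523. After flipping Y the toolpath is (174.9909,114.8921) → (236.8389,114.8921) → (236.8389,64.1380) → (174.9909,64.1380) → (174.9909,114.8921), returning to the start.

Shape 3 is a open polyline drawn with `<polyline>`. Its stroke #ff0000 means score at S414, F1787. After flipping Y the toolpath is (107.4799,170.5637) → (239.2832,51.8665) → (137.8058,65.7545) → (280.9889,23.6085).

Shape 4 is a open polyline drawn with `<polyline>`. Its stroke #ff0000 means score at S414, F1787. After flipping Y the toolpath is (228.9889,103.5256) → (92.7758,94.2643) → (255.8142,17.8964).

Shape 5 is a open polyline drawn with `<polyline>`. Its stroke #0000ff means cut at S904, F523. After flipping Y the toolpath is (313.3672,74.9897) → (99.1277,63.6111) → (283.1605,131.9933) → (141.4625,24.4123).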